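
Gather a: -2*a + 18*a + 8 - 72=16*a - 64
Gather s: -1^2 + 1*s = s - 1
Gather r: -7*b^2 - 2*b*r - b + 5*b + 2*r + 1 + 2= -7*b^2 + 4*b + r*(2 - 2*b) + 3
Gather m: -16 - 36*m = -36*m - 16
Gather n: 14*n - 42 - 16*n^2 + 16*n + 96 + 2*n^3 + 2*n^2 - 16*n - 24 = 2*n^3 - 14*n^2 + 14*n + 30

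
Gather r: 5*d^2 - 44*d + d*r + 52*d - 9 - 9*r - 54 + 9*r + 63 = 5*d^2 + d*r + 8*d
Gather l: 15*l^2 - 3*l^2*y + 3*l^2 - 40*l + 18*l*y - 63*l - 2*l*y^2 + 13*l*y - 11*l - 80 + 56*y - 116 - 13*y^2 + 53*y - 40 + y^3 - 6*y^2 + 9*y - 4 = l^2*(18 - 3*y) + l*(-2*y^2 + 31*y - 114) + y^3 - 19*y^2 + 118*y - 240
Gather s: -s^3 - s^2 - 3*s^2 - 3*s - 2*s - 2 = -s^3 - 4*s^2 - 5*s - 2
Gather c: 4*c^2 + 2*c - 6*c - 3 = 4*c^2 - 4*c - 3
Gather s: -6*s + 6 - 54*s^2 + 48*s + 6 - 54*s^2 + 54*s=-108*s^2 + 96*s + 12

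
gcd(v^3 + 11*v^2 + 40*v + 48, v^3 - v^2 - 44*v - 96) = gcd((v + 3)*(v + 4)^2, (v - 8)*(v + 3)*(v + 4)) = v^2 + 7*v + 12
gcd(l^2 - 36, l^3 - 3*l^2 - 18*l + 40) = 1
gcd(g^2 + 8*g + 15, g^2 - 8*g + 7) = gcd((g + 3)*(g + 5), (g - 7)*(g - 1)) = 1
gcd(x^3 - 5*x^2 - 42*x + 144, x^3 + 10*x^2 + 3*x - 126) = x^2 + 3*x - 18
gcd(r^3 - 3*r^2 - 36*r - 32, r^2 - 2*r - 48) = r - 8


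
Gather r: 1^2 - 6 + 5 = 0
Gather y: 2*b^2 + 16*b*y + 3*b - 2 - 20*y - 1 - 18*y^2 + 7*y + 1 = 2*b^2 + 3*b - 18*y^2 + y*(16*b - 13) - 2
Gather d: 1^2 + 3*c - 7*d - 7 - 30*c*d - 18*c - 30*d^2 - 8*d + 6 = -15*c - 30*d^2 + d*(-30*c - 15)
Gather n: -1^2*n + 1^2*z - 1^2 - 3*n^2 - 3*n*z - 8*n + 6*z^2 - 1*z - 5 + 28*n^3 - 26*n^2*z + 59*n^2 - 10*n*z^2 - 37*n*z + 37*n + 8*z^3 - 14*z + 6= 28*n^3 + n^2*(56 - 26*z) + n*(-10*z^2 - 40*z + 28) + 8*z^3 + 6*z^2 - 14*z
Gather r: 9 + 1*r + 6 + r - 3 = 2*r + 12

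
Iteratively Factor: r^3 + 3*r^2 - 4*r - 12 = (r + 2)*(r^2 + r - 6) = (r - 2)*(r + 2)*(r + 3)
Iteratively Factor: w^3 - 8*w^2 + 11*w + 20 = (w - 5)*(w^2 - 3*w - 4) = (w - 5)*(w - 4)*(w + 1)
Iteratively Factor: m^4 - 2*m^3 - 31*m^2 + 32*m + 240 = (m - 5)*(m^3 + 3*m^2 - 16*m - 48) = (m - 5)*(m - 4)*(m^2 + 7*m + 12) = (m - 5)*(m - 4)*(m + 4)*(m + 3)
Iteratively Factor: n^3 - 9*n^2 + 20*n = (n - 4)*(n^2 - 5*n) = n*(n - 4)*(n - 5)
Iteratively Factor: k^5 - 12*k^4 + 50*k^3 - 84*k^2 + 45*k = (k - 5)*(k^4 - 7*k^3 + 15*k^2 - 9*k) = k*(k - 5)*(k^3 - 7*k^2 + 15*k - 9) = k*(k - 5)*(k - 3)*(k^2 - 4*k + 3) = k*(k - 5)*(k - 3)^2*(k - 1)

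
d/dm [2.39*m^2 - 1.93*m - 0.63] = 4.78*m - 1.93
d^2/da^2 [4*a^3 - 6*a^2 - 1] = 24*a - 12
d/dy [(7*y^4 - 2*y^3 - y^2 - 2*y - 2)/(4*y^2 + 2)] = (14*y^5 - 2*y^4 + 14*y^3 - y^2 + 3*y - 1)/(4*y^4 + 4*y^2 + 1)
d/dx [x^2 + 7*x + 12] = 2*x + 7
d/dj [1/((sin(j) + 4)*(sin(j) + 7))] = -(2*sin(j) + 11)*cos(j)/((sin(j) + 4)^2*(sin(j) + 7)^2)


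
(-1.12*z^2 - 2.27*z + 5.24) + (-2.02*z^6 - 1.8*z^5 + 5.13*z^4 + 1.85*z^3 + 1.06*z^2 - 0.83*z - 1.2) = -2.02*z^6 - 1.8*z^5 + 5.13*z^4 + 1.85*z^3 - 0.0600000000000001*z^2 - 3.1*z + 4.04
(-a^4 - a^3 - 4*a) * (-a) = a^5 + a^4 + 4*a^2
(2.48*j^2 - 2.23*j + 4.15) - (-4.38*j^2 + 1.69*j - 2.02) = 6.86*j^2 - 3.92*j + 6.17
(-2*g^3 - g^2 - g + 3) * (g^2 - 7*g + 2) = -2*g^5 + 13*g^4 + 2*g^3 + 8*g^2 - 23*g + 6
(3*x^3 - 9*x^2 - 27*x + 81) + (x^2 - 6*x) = 3*x^3 - 8*x^2 - 33*x + 81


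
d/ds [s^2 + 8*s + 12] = 2*s + 8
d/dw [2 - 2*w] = -2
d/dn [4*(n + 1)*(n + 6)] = 8*n + 28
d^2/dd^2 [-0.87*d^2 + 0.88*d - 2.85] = -1.74000000000000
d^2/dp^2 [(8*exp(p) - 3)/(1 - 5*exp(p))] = (35*exp(p) + 7)*exp(p)/(125*exp(3*p) - 75*exp(2*p) + 15*exp(p) - 1)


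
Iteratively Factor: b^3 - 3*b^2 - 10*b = (b)*(b^2 - 3*b - 10) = b*(b - 5)*(b + 2)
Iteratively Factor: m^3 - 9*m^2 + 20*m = (m - 5)*(m^2 - 4*m) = m*(m - 5)*(m - 4)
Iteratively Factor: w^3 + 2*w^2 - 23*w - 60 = (w + 4)*(w^2 - 2*w - 15) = (w - 5)*(w + 4)*(w + 3)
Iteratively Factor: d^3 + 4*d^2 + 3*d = (d)*(d^2 + 4*d + 3) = d*(d + 1)*(d + 3)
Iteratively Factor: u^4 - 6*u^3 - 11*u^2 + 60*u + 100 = (u - 5)*(u^3 - u^2 - 16*u - 20) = (u - 5)^2*(u^2 + 4*u + 4) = (u - 5)^2*(u + 2)*(u + 2)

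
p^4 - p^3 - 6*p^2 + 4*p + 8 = (p - 2)^2*(p + 1)*(p + 2)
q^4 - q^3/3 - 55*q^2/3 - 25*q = q*(q - 5)*(q + 5/3)*(q + 3)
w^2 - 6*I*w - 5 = (w - 5*I)*(w - I)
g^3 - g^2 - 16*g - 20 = (g - 5)*(g + 2)^2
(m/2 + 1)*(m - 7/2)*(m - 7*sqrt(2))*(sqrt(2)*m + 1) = sqrt(2)*m^4/2 - 13*m^3/2 - 3*sqrt(2)*m^3/4 - 7*sqrt(2)*m^2 + 39*m^2/4 + 21*sqrt(2)*m/4 + 91*m/2 + 49*sqrt(2)/2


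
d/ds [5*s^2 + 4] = 10*s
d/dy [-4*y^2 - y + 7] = -8*y - 1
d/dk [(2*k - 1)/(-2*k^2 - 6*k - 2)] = (k^2 - k - 5/2)/(k^4 + 6*k^3 + 11*k^2 + 6*k + 1)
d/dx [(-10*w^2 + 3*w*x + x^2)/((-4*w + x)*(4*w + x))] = 3*w*(-16*w^2 - 4*w*x - x^2)/(256*w^4 - 32*w^2*x^2 + x^4)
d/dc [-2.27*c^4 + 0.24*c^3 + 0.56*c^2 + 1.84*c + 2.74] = -9.08*c^3 + 0.72*c^2 + 1.12*c + 1.84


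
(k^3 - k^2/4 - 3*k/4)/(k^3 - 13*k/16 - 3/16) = 4*k/(4*k + 1)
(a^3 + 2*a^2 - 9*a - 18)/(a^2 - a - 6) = a + 3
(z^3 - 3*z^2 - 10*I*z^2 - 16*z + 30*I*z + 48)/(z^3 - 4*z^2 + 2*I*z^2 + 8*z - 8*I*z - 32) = (z^2 - z*(3 + 8*I) + 24*I)/(z^2 + 4*z*(-1 + I) - 16*I)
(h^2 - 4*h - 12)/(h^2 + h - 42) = (h + 2)/(h + 7)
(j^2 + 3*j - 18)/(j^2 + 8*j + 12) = (j - 3)/(j + 2)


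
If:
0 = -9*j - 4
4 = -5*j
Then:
No Solution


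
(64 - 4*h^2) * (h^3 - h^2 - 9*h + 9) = -4*h^5 + 4*h^4 + 100*h^3 - 100*h^2 - 576*h + 576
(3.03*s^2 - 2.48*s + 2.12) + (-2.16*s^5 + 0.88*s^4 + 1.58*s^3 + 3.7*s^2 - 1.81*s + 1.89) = -2.16*s^5 + 0.88*s^4 + 1.58*s^3 + 6.73*s^2 - 4.29*s + 4.01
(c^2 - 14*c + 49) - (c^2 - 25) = 74 - 14*c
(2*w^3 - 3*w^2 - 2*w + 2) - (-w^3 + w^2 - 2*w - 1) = 3*w^3 - 4*w^2 + 3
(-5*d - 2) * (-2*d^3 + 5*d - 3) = 10*d^4 + 4*d^3 - 25*d^2 + 5*d + 6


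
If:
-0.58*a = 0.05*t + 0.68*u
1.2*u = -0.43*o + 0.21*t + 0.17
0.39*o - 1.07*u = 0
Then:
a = 0.0697865353037767 - 2.14932002863037*u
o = 2.74358974358974*u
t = 11.3321123321123*u - 0.80952380952381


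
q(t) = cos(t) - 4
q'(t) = -sin(t)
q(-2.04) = -4.45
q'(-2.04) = 0.89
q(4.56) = -4.15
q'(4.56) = 0.99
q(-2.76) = -4.93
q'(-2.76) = 0.37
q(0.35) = -3.06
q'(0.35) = -0.34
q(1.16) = -3.60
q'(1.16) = -0.92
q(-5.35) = -3.40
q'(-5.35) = -0.80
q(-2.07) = -4.48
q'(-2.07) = 0.88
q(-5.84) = -3.10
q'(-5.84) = -0.43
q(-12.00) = -3.16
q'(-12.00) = -0.54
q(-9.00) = -4.91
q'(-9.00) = 0.41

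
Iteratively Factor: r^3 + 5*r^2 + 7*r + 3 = (r + 3)*(r^2 + 2*r + 1) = (r + 1)*(r + 3)*(r + 1)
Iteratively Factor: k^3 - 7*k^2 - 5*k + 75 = (k + 3)*(k^2 - 10*k + 25) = (k - 5)*(k + 3)*(k - 5)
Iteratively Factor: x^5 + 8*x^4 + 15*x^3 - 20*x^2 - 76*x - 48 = (x + 4)*(x^4 + 4*x^3 - x^2 - 16*x - 12) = (x + 3)*(x + 4)*(x^3 + x^2 - 4*x - 4) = (x + 2)*(x + 3)*(x + 4)*(x^2 - x - 2) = (x - 2)*(x + 2)*(x + 3)*(x + 4)*(x + 1)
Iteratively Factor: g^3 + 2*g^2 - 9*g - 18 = (g + 3)*(g^2 - g - 6) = (g + 2)*(g + 3)*(g - 3)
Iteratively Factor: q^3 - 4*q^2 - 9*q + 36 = (q - 3)*(q^2 - q - 12) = (q - 4)*(q - 3)*(q + 3)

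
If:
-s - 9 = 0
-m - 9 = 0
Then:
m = -9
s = -9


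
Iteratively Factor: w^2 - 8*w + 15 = (w - 3)*(w - 5)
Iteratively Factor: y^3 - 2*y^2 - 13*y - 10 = (y + 1)*(y^2 - 3*y - 10) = (y + 1)*(y + 2)*(y - 5)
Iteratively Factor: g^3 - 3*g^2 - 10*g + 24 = (g + 3)*(g^2 - 6*g + 8) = (g - 2)*(g + 3)*(g - 4)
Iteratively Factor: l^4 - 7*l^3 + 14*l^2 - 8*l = (l - 1)*(l^3 - 6*l^2 + 8*l) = (l - 2)*(l - 1)*(l^2 - 4*l) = l*(l - 2)*(l - 1)*(l - 4)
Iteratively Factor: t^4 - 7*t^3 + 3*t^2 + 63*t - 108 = (t - 3)*(t^3 - 4*t^2 - 9*t + 36) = (t - 3)*(t + 3)*(t^2 - 7*t + 12) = (t - 4)*(t - 3)*(t + 3)*(t - 3)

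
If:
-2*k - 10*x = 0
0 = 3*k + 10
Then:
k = -10/3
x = 2/3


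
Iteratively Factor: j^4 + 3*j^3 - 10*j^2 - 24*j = (j + 4)*(j^3 - j^2 - 6*j) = j*(j + 4)*(j^2 - j - 6) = j*(j - 3)*(j + 4)*(j + 2)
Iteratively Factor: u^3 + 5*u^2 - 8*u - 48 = (u - 3)*(u^2 + 8*u + 16) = (u - 3)*(u + 4)*(u + 4)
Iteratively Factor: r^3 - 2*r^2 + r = (r - 1)*(r^2 - r) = r*(r - 1)*(r - 1)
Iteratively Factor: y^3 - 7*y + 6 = (y - 1)*(y^2 + y - 6) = (y - 1)*(y + 3)*(y - 2)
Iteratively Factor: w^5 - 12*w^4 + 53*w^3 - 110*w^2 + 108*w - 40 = (w - 2)*(w^4 - 10*w^3 + 33*w^2 - 44*w + 20) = (w - 2)^2*(w^3 - 8*w^2 + 17*w - 10) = (w - 2)^2*(w - 1)*(w^2 - 7*w + 10) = (w - 5)*(w - 2)^2*(w - 1)*(w - 2)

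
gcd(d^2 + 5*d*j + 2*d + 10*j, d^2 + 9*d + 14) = d + 2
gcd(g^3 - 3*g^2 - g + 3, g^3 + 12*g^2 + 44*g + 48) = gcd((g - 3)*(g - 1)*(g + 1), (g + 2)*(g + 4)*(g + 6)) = 1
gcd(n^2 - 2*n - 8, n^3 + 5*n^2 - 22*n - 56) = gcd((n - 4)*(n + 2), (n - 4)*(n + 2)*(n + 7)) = n^2 - 2*n - 8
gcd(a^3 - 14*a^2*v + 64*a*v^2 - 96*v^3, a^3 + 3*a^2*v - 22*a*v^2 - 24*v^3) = -a + 4*v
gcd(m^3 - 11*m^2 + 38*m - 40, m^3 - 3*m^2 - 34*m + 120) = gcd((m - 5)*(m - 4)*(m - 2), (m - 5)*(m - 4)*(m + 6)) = m^2 - 9*m + 20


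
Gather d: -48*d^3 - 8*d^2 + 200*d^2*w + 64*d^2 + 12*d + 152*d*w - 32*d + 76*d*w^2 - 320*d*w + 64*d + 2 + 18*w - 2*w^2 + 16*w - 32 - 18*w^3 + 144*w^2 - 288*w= -48*d^3 + d^2*(200*w + 56) + d*(76*w^2 - 168*w + 44) - 18*w^3 + 142*w^2 - 254*w - 30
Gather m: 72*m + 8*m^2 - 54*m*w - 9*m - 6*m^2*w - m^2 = m^2*(7 - 6*w) + m*(63 - 54*w)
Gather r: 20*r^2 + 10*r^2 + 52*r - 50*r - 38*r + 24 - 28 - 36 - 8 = 30*r^2 - 36*r - 48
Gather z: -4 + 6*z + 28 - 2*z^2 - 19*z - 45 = -2*z^2 - 13*z - 21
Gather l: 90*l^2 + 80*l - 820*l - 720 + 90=90*l^2 - 740*l - 630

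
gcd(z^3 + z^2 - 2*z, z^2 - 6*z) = z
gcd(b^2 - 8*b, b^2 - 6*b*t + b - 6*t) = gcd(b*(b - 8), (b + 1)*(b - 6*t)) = 1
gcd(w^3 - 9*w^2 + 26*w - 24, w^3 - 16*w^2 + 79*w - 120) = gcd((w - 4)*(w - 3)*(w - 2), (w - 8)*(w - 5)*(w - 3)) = w - 3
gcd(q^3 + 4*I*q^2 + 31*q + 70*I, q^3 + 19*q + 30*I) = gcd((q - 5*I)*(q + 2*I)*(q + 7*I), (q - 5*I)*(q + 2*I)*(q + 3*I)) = q^2 - 3*I*q + 10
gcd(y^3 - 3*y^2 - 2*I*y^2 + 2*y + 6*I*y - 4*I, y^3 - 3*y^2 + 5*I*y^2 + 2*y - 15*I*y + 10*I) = y^2 - 3*y + 2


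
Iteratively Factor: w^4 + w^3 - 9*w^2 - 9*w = (w + 3)*(w^3 - 2*w^2 - 3*w) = (w - 3)*(w + 3)*(w^2 + w) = w*(w - 3)*(w + 3)*(w + 1)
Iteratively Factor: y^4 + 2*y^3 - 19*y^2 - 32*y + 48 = (y + 4)*(y^3 - 2*y^2 - 11*y + 12) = (y - 1)*(y + 4)*(y^2 - y - 12) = (y - 1)*(y + 3)*(y + 4)*(y - 4)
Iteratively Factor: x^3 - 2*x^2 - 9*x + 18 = (x + 3)*(x^2 - 5*x + 6) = (x - 3)*(x + 3)*(x - 2)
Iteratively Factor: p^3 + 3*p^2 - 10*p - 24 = (p - 3)*(p^2 + 6*p + 8) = (p - 3)*(p + 4)*(p + 2)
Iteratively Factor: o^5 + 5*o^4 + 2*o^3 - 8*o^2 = (o + 4)*(o^4 + o^3 - 2*o^2) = o*(o + 4)*(o^3 + o^2 - 2*o) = o*(o - 1)*(o + 4)*(o^2 + 2*o) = o*(o - 1)*(o + 2)*(o + 4)*(o)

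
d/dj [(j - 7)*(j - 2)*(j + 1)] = 3*j^2 - 16*j + 5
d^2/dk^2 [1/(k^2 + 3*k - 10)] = 2*(-k^2 - 3*k + (2*k + 3)^2 + 10)/(k^2 + 3*k - 10)^3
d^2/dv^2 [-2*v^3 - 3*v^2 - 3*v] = -12*v - 6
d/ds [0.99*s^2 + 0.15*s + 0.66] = 1.98*s + 0.15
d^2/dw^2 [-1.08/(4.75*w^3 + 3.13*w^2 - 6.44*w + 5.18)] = ((30.78*w + 6.7608)*(4.75*w^3 + 3.13*w^2 - 6.44*w + 5.18) - 1.08*(14.25*w^2 + 6.26*w - 6.44)*(28.5*w^2 + 12.52*w - 12.88))/(4.75*w^3 + 3.13*w^2 - 6.44*w + 5.18)^3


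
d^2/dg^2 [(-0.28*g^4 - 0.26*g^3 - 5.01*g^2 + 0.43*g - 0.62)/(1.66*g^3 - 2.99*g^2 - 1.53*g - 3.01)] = (1.77635683940025e-15*g^8 - 36.620824*g^6 - 12.9324240000001*g^5 - 144.29556*g^4 - 262.682452*g^3 + 234.88413*g^2 - 72.958734*g - 86.4856)/(4.574296*g^9 - 24.717732*g^8 + 31.873494*g^7 - 6.049955*g^6 + 60.261627*g^5 - 55.858188*g^4 - 41.081361*g^3 - 102.407424*g^2 - 41.585859*g - 27.270901)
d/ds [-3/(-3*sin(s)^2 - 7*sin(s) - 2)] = -3*(6*sin(s) + 7)*cos(s)/(3*sin(s)^2 + 7*sin(s) + 2)^2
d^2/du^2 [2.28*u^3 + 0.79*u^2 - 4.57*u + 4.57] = 13.68*u + 1.58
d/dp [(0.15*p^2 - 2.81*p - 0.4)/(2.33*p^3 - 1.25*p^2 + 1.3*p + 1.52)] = (-0.3495*p^4 + 13.0946*p^3 - 0.5215*p^2 - 0.544*p - 3.7512)/(5.4289*p^6 - 5.825*p^5 + 7.6205*p^4 + 3.8332*p^3 - 2.11*p^2 + 3.952*p + 2.3104)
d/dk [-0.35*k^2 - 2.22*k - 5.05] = -0.7*k - 2.22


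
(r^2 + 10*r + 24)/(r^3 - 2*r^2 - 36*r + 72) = (r + 4)/(r^2 - 8*r + 12)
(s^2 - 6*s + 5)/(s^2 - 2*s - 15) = (s - 1)/(s + 3)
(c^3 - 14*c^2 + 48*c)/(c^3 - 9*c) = (c^2 - 14*c + 48)/(c^2 - 9)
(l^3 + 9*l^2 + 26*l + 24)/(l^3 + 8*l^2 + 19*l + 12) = (l + 2)/(l + 1)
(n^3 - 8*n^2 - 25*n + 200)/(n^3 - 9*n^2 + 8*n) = (n^2 - 25)/(n*(n - 1))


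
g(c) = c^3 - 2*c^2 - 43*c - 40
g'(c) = 3*c^2 - 4*c - 43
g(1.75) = -116.02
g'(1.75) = -40.81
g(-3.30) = 44.18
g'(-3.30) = 2.87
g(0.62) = -67.19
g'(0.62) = -44.33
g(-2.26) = 35.42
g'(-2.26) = -18.64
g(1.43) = -102.66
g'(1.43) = -42.59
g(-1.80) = 25.09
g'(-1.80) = -26.08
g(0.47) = -60.55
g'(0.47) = -44.22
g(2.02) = -126.78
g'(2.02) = -38.84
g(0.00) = -40.00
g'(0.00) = -43.00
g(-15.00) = -3220.00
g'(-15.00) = 692.00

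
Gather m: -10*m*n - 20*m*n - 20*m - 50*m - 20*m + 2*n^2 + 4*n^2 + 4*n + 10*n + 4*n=m*(-30*n - 90) + 6*n^2 + 18*n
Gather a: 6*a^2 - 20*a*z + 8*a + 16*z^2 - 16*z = 6*a^2 + a*(8 - 20*z) + 16*z^2 - 16*z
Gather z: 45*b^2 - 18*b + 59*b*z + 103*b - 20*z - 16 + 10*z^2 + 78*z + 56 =45*b^2 + 85*b + 10*z^2 + z*(59*b + 58) + 40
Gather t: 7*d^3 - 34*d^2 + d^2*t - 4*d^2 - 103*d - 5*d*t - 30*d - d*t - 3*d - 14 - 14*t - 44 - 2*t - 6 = 7*d^3 - 38*d^2 - 136*d + t*(d^2 - 6*d - 16) - 64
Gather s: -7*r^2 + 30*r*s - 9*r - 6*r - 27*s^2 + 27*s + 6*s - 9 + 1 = -7*r^2 - 15*r - 27*s^2 + s*(30*r + 33) - 8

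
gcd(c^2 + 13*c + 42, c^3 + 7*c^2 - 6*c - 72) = c + 6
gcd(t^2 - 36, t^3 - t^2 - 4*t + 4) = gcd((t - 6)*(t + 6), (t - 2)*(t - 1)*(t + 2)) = 1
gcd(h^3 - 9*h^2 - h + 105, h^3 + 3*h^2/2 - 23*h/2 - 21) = h + 3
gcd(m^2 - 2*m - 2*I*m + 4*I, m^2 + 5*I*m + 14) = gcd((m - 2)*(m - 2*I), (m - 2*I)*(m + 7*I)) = m - 2*I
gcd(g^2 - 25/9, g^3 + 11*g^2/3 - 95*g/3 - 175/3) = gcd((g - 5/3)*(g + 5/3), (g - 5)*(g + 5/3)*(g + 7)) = g + 5/3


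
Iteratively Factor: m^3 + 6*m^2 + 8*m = (m + 2)*(m^2 + 4*m) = m*(m + 2)*(m + 4)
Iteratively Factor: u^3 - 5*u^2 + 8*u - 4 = (u - 2)*(u^2 - 3*u + 2) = (u - 2)^2*(u - 1)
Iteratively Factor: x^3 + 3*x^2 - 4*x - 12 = (x + 3)*(x^2 - 4) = (x - 2)*(x + 3)*(x + 2)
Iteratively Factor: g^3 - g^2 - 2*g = (g + 1)*(g^2 - 2*g) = (g - 2)*(g + 1)*(g)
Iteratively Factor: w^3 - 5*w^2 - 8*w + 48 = (w - 4)*(w^2 - w - 12) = (w - 4)^2*(w + 3)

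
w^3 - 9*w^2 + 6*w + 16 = (w - 8)*(w - 2)*(w + 1)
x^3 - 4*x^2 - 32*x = x*(x - 8)*(x + 4)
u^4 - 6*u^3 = u^3*(u - 6)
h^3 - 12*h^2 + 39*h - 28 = (h - 7)*(h - 4)*(h - 1)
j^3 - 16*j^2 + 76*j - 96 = (j - 8)*(j - 6)*(j - 2)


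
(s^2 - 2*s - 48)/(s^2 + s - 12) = (s^2 - 2*s - 48)/(s^2 + s - 12)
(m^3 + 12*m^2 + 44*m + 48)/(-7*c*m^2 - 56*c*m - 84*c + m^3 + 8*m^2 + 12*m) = (-m - 4)/(7*c - m)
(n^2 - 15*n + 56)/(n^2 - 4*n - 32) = (n - 7)/(n + 4)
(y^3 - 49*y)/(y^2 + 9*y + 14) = y*(y - 7)/(y + 2)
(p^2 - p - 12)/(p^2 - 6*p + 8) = (p + 3)/(p - 2)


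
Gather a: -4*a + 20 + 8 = 28 - 4*a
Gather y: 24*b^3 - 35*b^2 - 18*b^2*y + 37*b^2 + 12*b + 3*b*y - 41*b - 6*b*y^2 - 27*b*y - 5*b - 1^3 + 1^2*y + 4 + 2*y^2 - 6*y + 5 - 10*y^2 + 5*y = 24*b^3 + 2*b^2 - 34*b + y^2*(-6*b - 8) + y*(-18*b^2 - 24*b) + 8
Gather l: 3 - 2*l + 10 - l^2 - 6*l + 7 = -l^2 - 8*l + 20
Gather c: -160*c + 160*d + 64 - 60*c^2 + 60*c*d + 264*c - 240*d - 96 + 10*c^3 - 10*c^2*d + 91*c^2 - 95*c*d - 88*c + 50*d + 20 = 10*c^3 + c^2*(31 - 10*d) + c*(16 - 35*d) - 30*d - 12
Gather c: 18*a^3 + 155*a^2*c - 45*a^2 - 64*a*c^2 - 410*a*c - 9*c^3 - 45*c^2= 18*a^3 - 45*a^2 - 9*c^3 + c^2*(-64*a - 45) + c*(155*a^2 - 410*a)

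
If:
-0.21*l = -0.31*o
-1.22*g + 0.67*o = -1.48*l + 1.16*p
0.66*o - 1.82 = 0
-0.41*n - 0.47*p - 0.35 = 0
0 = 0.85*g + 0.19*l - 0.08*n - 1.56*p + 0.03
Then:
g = 3.80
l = 4.07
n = -4.05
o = 2.76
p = 2.79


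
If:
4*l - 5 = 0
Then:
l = 5/4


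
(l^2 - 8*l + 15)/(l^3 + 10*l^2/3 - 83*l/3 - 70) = 3*(l - 3)/(3*l^2 + 25*l + 42)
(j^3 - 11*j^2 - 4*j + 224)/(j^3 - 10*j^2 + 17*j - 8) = (j^2 - 3*j - 28)/(j^2 - 2*j + 1)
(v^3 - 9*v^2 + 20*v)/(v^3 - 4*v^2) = (v - 5)/v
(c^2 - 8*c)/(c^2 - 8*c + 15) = c*(c - 8)/(c^2 - 8*c + 15)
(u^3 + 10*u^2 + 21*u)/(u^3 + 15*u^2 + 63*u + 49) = u*(u + 3)/(u^2 + 8*u + 7)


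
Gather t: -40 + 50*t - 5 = 50*t - 45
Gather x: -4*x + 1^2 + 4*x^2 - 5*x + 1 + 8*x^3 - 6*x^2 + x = 8*x^3 - 2*x^2 - 8*x + 2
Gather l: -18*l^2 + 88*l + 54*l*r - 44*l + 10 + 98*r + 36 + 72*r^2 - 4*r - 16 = -18*l^2 + l*(54*r + 44) + 72*r^2 + 94*r + 30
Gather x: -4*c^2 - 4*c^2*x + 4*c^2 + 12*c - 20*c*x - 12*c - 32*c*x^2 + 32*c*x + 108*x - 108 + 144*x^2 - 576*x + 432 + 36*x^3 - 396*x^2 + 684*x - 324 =36*x^3 + x^2*(-32*c - 252) + x*(-4*c^2 + 12*c + 216)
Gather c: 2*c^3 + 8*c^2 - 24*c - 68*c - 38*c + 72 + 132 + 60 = 2*c^3 + 8*c^2 - 130*c + 264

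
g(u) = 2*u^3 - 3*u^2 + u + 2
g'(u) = 6*u^2 - 6*u + 1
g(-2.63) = -57.76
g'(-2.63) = 58.28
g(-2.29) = -40.04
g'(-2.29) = 46.20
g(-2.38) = -44.34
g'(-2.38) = 49.27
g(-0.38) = 1.08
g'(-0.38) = 4.15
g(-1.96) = -26.54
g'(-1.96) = 35.81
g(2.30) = 12.76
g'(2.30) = 18.94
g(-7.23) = -917.91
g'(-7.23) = 358.02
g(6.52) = 435.32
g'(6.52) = 216.94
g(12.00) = 3038.00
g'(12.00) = 793.00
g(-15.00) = -7438.00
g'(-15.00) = 1441.00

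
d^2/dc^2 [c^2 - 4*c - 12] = 2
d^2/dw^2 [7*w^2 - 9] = 14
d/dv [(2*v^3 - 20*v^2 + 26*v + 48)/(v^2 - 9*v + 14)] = 2*(v^4 - 18*v^3 + 119*v^2 - 328*v + 398)/(v^4 - 18*v^3 + 109*v^2 - 252*v + 196)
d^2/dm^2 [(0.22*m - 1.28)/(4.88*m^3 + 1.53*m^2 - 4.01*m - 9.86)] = (31.435008*m^5 - 355.933536*m^4 - 143.271604*m^3 + 259.338624*m^2 - 302.504664*m - 97.181688)/(116.214272*m^9 + 109.308096*m^8 - 252.216456*m^7 - 880.489959*m^6 - 234.460587*m^5 + 1162.254045*m^4 + 1721.778091*m^3 - 29.411394*m^2 - 1169.551788*m - 958.585256)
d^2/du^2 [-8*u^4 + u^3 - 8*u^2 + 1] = -96*u^2 + 6*u - 16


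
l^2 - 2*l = l*(l - 2)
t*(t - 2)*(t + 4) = t^3 + 2*t^2 - 8*t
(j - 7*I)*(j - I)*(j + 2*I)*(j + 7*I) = j^4 + I*j^3 + 51*j^2 + 49*I*j + 98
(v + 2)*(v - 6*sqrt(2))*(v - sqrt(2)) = v^3 - 7*sqrt(2)*v^2 + 2*v^2 - 14*sqrt(2)*v + 12*v + 24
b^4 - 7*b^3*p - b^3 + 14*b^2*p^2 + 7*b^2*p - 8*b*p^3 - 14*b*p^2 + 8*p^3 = (b - 1)*(b - 4*p)*(b - 2*p)*(b - p)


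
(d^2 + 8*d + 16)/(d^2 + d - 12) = (d + 4)/(d - 3)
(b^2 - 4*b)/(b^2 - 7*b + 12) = b/(b - 3)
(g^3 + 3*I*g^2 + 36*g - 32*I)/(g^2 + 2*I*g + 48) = (g^2 - 5*I*g - 4)/(g - 6*I)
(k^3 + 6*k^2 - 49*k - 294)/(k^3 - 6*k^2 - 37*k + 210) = (k + 7)/(k - 5)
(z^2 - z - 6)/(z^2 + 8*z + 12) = (z - 3)/(z + 6)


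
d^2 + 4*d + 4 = (d + 2)^2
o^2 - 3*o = o*(o - 3)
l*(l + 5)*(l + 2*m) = l^3 + 2*l^2*m + 5*l^2 + 10*l*m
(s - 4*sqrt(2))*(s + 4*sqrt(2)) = s^2 - 32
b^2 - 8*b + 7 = (b - 7)*(b - 1)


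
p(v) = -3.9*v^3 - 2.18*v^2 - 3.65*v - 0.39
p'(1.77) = -48.02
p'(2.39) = -80.90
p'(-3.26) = -113.78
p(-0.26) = 0.48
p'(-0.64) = -5.65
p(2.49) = -83.20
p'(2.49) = -87.05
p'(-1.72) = -30.76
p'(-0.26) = -3.31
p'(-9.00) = -912.11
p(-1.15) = 6.86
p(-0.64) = 2.08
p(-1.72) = 19.28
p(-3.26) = 123.46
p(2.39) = -74.81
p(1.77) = -35.31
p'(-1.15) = -14.11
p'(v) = -11.7*v^2 - 4.36*v - 3.65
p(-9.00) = 2698.98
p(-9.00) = 2698.98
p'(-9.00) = -912.11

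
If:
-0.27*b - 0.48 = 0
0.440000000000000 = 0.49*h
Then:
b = -1.78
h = 0.90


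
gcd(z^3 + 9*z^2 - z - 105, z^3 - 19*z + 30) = z^2 + 2*z - 15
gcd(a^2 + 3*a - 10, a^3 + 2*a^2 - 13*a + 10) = a^2 + 3*a - 10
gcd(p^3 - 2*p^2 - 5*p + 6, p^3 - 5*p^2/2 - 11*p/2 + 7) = p^2 + p - 2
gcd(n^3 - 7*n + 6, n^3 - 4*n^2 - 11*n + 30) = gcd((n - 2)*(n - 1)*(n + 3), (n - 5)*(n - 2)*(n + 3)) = n^2 + n - 6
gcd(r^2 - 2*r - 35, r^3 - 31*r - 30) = r + 5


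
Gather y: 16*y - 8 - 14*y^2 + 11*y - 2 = -14*y^2 + 27*y - 10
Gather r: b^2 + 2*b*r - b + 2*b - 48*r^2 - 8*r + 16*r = b^2 + b - 48*r^2 + r*(2*b + 8)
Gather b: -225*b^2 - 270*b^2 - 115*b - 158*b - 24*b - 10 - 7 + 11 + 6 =-495*b^2 - 297*b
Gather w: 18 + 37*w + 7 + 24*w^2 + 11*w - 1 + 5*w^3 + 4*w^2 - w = 5*w^3 + 28*w^2 + 47*w + 24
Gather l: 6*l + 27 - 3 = 6*l + 24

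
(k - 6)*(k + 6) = k^2 - 36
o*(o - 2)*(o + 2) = o^3 - 4*o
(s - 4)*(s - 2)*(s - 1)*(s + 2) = s^4 - 5*s^3 + 20*s - 16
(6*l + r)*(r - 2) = 6*l*r - 12*l + r^2 - 2*r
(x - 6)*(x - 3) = x^2 - 9*x + 18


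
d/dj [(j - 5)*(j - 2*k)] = 2*j - 2*k - 5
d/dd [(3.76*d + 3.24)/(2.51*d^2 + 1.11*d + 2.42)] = (-9.4376*d^2 - 16.2648*d + 5.5028)/(6.3001*d^4 + 5.5722*d^3 + 13.3805*d^2 + 5.3724*d + 5.8564)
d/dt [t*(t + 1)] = 2*t + 1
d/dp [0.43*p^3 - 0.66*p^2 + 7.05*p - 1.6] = 1.29*p^2 - 1.32*p + 7.05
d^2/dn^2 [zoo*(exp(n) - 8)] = zoo*exp(n)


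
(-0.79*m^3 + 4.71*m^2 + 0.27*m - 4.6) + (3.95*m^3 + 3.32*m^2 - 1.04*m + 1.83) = 3.16*m^3 + 8.03*m^2 - 0.77*m - 2.77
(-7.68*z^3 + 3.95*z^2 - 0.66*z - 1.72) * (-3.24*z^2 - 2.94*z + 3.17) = 24.8832*z^5 + 9.7812*z^4 - 33.8202*z^3 + 20.0347*z^2 + 2.9646*z - 5.4524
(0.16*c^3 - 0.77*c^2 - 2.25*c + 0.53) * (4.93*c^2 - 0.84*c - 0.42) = 0.7888*c^5 - 3.9305*c^4 - 10.5129*c^3 + 4.8263*c^2 + 0.4998*c - 0.2226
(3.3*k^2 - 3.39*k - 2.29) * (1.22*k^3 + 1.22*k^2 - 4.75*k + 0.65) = 4.026*k^5 - 0.1098*k^4 - 22.6046*k^3 + 15.4537*k^2 + 8.674*k - 1.4885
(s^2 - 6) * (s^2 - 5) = s^4 - 11*s^2 + 30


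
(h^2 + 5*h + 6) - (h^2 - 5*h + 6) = 10*h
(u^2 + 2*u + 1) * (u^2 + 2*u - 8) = u^4 + 4*u^3 - 3*u^2 - 14*u - 8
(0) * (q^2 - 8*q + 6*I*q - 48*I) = 0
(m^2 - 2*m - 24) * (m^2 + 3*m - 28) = m^4 + m^3 - 58*m^2 - 16*m + 672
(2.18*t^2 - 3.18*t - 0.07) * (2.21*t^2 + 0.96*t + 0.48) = 4.8178*t^4 - 4.935*t^3 - 2.1611*t^2 - 1.5936*t - 0.0336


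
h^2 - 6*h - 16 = (h - 8)*(h + 2)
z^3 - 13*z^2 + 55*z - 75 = (z - 5)^2*(z - 3)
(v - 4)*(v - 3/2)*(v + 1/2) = v^3 - 5*v^2 + 13*v/4 + 3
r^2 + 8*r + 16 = (r + 4)^2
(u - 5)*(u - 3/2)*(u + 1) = u^3 - 11*u^2/2 + u + 15/2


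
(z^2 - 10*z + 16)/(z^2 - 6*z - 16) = (z - 2)/(z + 2)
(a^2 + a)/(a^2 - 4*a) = (a + 1)/(a - 4)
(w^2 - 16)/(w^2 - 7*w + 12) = (w + 4)/(w - 3)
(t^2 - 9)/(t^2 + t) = (t^2 - 9)/(t*(t + 1))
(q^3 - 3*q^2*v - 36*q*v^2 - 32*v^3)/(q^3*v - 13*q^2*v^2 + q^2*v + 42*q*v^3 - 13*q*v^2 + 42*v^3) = (q^3 - 3*q^2*v - 36*q*v^2 - 32*v^3)/(v*(q^3 - 13*q^2*v + q^2 + 42*q*v^2 - 13*q*v + 42*v^2))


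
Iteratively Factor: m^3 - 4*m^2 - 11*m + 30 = (m - 5)*(m^2 + m - 6) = (m - 5)*(m + 3)*(m - 2)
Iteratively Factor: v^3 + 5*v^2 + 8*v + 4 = (v + 2)*(v^2 + 3*v + 2) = (v + 2)^2*(v + 1)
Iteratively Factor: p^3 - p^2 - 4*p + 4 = (p + 2)*(p^2 - 3*p + 2) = (p - 2)*(p + 2)*(p - 1)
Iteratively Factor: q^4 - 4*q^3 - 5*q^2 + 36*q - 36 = (q - 2)*(q^3 - 2*q^2 - 9*q + 18) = (q - 2)*(q + 3)*(q^2 - 5*q + 6) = (q - 3)*(q - 2)*(q + 3)*(q - 2)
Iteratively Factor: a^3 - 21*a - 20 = (a - 5)*(a^2 + 5*a + 4) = (a - 5)*(a + 1)*(a + 4)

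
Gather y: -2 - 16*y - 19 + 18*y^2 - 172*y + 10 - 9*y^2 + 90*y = 9*y^2 - 98*y - 11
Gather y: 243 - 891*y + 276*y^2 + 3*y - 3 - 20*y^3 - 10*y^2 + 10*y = -20*y^3 + 266*y^2 - 878*y + 240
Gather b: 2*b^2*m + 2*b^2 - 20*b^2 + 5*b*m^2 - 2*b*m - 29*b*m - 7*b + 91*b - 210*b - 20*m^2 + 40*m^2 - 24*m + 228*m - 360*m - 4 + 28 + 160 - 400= b^2*(2*m - 18) + b*(5*m^2 - 31*m - 126) + 20*m^2 - 156*m - 216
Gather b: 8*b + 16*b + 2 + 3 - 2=24*b + 3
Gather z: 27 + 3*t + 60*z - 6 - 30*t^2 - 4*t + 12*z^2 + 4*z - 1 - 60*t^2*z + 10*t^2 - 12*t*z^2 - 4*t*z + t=-20*t^2 + z^2*(12 - 12*t) + z*(-60*t^2 - 4*t + 64) + 20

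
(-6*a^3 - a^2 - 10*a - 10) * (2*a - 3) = -12*a^4 + 16*a^3 - 17*a^2 + 10*a + 30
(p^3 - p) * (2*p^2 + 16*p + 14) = 2*p^5 + 16*p^4 + 12*p^3 - 16*p^2 - 14*p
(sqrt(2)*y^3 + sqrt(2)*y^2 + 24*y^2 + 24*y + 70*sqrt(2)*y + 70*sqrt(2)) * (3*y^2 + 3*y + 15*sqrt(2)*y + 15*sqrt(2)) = 3*sqrt(2)*y^5 + 6*sqrt(2)*y^4 + 102*y^4 + 204*y^3 + 573*sqrt(2)*y^3 + 1140*sqrt(2)*y^2 + 2202*y^2 + 570*sqrt(2)*y + 4200*y + 2100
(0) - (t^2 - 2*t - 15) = -t^2 + 2*t + 15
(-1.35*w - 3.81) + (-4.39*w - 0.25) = -5.74*w - 4.06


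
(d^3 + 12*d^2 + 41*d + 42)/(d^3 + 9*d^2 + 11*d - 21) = (d + 2)/(d - 1)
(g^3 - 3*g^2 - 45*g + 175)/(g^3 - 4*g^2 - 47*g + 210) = (g - 5)/(g - 6)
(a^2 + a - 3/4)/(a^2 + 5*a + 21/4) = (2*a - 1)/(2*a + 7)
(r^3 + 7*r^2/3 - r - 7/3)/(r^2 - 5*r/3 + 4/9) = 3*(3*r^3 + 7*r^2 - 3*r - 7)/(9*r^2 - 15*r + 4)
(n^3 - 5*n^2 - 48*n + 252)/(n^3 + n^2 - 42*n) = (n - 6)/n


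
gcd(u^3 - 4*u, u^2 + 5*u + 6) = u + 2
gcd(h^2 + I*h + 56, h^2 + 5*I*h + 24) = h + 8*I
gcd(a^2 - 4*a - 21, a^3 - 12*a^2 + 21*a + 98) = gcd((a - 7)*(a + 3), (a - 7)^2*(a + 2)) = a - 7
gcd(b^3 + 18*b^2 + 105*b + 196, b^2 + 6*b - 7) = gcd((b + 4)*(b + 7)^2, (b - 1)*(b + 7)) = b + 7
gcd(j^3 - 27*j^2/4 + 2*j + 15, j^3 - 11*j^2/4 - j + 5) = j^2 - 3*j/4 - 5/2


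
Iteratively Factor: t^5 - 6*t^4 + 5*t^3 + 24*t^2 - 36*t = (t)*(t^4 - 6*t^3 + 5*t^2 + 24*t - 36) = t*(t - 3)*(t^3 - 3*t^2 - 4*t + 12) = t*(t - 3)*(t + 2)*(t^2 - 5*t + 6) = t*(t - 3)*(t - 2)*(t + 2)*(t - 3)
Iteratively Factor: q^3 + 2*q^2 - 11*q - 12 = (q - 3)*(q^2 + 5*q + 4) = (q - 3)*(q + 4)*(q + 1)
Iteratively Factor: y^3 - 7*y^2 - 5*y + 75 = (y - 5)*(y^2 - 2*y - 15) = (y - 5)^2*(y + 3)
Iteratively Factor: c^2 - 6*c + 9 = (c - 3)*(c - 3)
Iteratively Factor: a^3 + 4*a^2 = (a)*(a^2 + 4*a) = a*(a + 4)*(a)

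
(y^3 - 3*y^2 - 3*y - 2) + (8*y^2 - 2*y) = y^3 + 5*y^2 - 5*y - 2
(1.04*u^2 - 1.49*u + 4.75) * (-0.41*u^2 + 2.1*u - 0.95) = -0.4264*u^4 + 2.7949*u^3 - 6.0645*u^2 + 11.3905*u - 4.5125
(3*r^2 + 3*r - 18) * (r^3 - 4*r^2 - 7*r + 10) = 3*r^5 - 9*r^4 - 51*r^3 + 81*r^2 + 156*r - 180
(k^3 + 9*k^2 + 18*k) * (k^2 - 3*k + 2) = k^5 + 6*k^4 - 7*k^3 - 36*k^2 + 36*k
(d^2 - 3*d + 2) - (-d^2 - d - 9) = 2*d^2 - 2*d + 11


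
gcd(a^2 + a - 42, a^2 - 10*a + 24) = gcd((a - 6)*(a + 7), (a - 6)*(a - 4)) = a - 6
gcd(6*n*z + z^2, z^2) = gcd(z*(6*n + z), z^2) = z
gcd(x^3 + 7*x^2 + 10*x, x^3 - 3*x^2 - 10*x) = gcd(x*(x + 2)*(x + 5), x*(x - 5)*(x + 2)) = x^2 + 2*x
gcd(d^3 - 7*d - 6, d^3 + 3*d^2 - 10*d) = 1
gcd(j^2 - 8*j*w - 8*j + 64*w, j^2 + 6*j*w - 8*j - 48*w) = j - 8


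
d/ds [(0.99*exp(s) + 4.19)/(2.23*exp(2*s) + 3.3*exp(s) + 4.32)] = (-(0.99*exp(s) + 4.19)*(4.46*exp(s) + 3.3) + 2.2077*exp(2*s) + 3.267*exp(s) + 4.2768)*exp(s)/(2.23*exp(2*s) + 3.3*exp(s) + 4.32)^2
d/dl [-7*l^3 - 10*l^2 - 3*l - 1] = -21*l^2 - 20*l - 3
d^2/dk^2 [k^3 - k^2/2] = 6*k - 1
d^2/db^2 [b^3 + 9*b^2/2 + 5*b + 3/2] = 6*b + 9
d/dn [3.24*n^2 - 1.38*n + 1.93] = 6.48*n - 1.38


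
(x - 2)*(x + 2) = x^2 - 4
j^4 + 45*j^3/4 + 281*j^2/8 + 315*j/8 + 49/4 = (j + 1/2)*(j + 7/4)*(j + 2)*(j + 7)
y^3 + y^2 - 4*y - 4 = (y - 2)*(y + 1)*(y + 2)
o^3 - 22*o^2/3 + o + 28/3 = (o - 7)*(o - 4/3)*(o + 1)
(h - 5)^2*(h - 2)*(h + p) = h^4 + h^3*p - 12*h^3 - 12*h^2*p + 45*h^2 + 45*h*p - 50*h - 50*p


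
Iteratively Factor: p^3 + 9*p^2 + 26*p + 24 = (p + 4)*(p^2 + 5*p + 6) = (p + 3)*(p + 4)*(p + 2)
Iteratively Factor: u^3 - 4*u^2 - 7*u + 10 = (u - 1)*(u^2 - 3*u - 10) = (u - 5)*(u - 1)*(u + 2)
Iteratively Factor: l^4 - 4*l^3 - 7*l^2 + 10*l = (l - 5)*(l^3 + l^2 - 2*l) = (l - 5)*(l + 2)*(l^2 - l) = (l - 5)*(l - 1)*(l + 2)*(l)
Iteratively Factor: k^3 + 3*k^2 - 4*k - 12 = (k - 2)*(k^2 + 5*k + 6) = (k - 2)*(k + 3)*(k + 2)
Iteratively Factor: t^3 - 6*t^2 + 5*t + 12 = (t - 3)*(t^2 - 3*t - 4) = (t - 3)*(t + 1)*(t - 4)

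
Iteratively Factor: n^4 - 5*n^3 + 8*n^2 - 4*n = (n - 2)*(n^3 - 3*n^2 + 2*n) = (n - 2)*(n - 1)*(n^2 - 2*n) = n*(n - 2)*(n - 1)*(n - 2)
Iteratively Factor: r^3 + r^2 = (r)*(r^2 + r) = r*(r + 1)*(r)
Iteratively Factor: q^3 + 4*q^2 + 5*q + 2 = (q + 1)*(q^2 + 3*q + 2) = (q + 1)*(q + 2)*(q + 1)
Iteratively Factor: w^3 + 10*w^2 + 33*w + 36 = (w + 3)*(w^2 + 7*w + 12) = (w + 3)*(w + 4)*(w + 3)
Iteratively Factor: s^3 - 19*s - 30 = (s + 2)*(s^2 - 2*s - 15) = (s + 2)*(s + 3)*(s - 5)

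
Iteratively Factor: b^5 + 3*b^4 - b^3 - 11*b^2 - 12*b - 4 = (b + 1)*(b^4 + 2*b^3 - 3*b^2 - 8*b - 4) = (b + 1)^2*(b^3 + b^2 - 4*b - 4) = (b + 1)^3*(b^2 - 4) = (b - 2)*(b + 1)^3*(b + 2)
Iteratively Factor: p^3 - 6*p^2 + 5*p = (p)*(p^2 - 6*p + 5) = p*(p - 1)*(p - 5)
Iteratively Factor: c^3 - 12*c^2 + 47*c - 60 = (c - 5)*(c^2 - 7*c + 12) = (c - 5)*(c - 3)*(c - 4)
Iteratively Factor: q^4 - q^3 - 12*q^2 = (q)*(q^3 - q^2 - 12*q) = q^2*(q^2 - q - 12) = q^2*(q + 3)*(q - 4)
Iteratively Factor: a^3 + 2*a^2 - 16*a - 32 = (a - 4)*(a^2 + 6*a + 8) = (a - 4)*(a + 4)*(a + 2)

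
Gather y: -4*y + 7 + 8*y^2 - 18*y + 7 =8*y^2 - 22*y + 14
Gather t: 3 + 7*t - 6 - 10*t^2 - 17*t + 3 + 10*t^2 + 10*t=0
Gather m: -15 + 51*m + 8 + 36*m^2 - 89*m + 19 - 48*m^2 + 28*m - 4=-12*m^2 - 10*m + 8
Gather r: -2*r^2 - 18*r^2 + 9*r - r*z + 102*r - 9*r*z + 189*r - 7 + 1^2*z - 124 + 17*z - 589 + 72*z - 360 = -20*r^2 + r*(300 - 10*z) + 90*z - 1080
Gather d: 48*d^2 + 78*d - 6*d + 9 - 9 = 48*d^2 + 72*d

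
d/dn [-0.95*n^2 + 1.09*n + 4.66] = 1.09 - 1.9*n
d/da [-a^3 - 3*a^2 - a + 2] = -3*a^2 - 6*a - 1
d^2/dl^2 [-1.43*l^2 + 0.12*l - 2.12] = -2.86000000000000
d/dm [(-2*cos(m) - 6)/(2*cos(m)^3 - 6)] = (-3*(cos(m) + 3)*cos(m)^2 + cos(m)^3 - 3)*sin(m)/(cos(m)^3 - 3)^2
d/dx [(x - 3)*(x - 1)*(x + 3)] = 3*x^2 - 2*x - 9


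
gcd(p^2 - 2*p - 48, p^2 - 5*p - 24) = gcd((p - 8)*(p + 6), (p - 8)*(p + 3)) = p - 8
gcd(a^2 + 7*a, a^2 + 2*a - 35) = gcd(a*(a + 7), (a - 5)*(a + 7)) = a + 7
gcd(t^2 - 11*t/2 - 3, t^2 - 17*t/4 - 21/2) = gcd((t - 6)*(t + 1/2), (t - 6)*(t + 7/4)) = t - 6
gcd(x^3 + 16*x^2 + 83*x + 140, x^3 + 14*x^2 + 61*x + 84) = x^2 + 11*x + 28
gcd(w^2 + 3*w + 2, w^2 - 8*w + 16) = 1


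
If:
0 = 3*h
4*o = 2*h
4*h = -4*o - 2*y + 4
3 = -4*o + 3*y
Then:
No Solution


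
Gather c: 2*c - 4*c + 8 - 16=-2*c - 8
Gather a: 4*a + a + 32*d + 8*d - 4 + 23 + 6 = 5*a + 40*d + 25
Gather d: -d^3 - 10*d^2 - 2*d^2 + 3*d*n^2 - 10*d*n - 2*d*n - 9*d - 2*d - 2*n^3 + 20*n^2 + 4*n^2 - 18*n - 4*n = -d^3 - 12*d^2 + d*(3*n^2 - 12*n - 11) - 2*n^3 + 24*n^2 - 22*n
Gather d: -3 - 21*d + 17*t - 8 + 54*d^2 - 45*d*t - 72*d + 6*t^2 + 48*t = 54*d^2 + d*(-45*t - 93) + 6*t^2 + 65*t - 11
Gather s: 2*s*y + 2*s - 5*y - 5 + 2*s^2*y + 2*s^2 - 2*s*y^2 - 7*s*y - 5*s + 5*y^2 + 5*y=s^2*(2*y + 2) + s*(-2*y^2 - 5*y - 3) + 5*y^2 - 5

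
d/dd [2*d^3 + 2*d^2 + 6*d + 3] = 6*d^2 + 4*d + 6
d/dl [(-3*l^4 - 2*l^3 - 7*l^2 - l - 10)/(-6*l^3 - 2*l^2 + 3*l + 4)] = (18*l^6 + 12*l^5 - 65*l^4 - 72*l^3 - 227*l^2 - 96*l + 26)/(36*l^6 + 24*l^5 - 32*l^4 - 60*l^3 - 7*l^2 + 24*l + 16)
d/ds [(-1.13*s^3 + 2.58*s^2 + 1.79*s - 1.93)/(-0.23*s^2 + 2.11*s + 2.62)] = (0.2599*s^4 - 4.7686*s^3 - 3.0263*s^2 + 12.6314*s + 8.7621)/(0.0529*s^4 - 0.9706*s^3 + 3.2469*s^2 + 11.0564*s + 6.8644)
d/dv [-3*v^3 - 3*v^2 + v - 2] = -9*v^2 - 6*v + 1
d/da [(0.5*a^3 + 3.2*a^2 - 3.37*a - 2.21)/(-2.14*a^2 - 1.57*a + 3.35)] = (-1.07*a^4 - 1.57*a^3 - 7.2108*a^2 + 11.9812*a - 14.7592)/(4.5796*a^4 + 6.7196*a^3 - 11.8731*a^2 - 10.519*a + 11.2225)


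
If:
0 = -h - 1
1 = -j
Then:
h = -1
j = -1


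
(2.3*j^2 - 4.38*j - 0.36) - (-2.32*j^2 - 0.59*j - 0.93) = 4.62*j^2 - 3.79*j + 0.57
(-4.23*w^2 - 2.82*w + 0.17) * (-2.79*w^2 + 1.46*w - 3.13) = 11.8017*w^4 + 1.692*w^3 + 8.6484*w^2 + 9.0748*w - 0.5321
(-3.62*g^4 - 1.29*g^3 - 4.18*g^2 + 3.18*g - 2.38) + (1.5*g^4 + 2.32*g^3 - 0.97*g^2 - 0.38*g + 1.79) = -2.12*g^4 + 1.03*g^3 - 5.15*g^2 + 2.8*g - 0.59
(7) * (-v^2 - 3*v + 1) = -7*v^2 - 21*v + 7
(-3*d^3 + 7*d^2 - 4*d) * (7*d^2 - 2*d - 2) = -21*d^5 + 55*d^4 - 36*d^3 - 6*d^2 + 8*d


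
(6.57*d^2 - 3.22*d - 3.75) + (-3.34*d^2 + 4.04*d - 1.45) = 3.23*d^2 + 0.82*d - 5.2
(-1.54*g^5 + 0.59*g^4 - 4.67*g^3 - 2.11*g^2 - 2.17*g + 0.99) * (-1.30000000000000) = 2.002*g^5 - 0.767*g^4 + 6.071*g^3 + 2.743*g^2 + 2.821*g - 1.287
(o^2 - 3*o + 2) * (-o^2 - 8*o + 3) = -o^4 - 5*o^3 + 25*o^2 - 25*o + 6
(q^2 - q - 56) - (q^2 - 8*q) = 7*q - 56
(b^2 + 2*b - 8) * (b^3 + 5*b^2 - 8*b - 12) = b^5 + 7*b^4 - 6*b^3 - 68*b^2 + 40*b + 96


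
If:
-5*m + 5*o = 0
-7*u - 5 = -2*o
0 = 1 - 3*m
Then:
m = 1/3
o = 1/3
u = -13/21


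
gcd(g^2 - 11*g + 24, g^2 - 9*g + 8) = g - 8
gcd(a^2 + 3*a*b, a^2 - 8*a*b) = a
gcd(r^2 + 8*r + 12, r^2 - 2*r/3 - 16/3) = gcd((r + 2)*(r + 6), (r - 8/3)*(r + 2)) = r + 2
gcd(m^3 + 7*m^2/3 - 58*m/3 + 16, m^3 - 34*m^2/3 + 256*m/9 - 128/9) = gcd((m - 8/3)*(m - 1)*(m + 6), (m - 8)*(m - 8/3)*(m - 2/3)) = m - 8/3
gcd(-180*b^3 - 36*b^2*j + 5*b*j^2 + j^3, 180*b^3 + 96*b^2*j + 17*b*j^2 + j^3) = 30*b^2 + 11*b*j + j^2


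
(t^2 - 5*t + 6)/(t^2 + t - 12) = (t - 2)/(t + 4)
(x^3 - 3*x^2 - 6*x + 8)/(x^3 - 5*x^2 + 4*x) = (x + 2)/x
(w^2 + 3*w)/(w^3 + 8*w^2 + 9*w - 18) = w/(w^2 + 5*w - 6)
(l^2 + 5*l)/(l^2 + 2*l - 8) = l*(l + 5)/(l^2 + 2*l - 8)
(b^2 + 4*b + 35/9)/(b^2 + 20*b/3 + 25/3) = (b + 7/3)/(b + 5)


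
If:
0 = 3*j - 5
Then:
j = 5/3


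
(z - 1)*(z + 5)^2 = z^3 + 9*z^2 + 15*z - 25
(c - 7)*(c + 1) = c^2 - 6*c - 7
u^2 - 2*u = u*(u - 2)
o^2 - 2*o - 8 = (o - 4)*(o + 2)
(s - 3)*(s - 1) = s^2 - 4*s + 3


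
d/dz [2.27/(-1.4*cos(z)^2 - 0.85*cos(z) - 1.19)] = -(6.356*cos(z) + 1.9295)*sin(z)/(1.4*cos(z)^2 + 0.85*cos(z) + 1.19)^2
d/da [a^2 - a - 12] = 2*a - 1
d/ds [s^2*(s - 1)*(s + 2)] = s*(4*s^2 + 3*s - 4)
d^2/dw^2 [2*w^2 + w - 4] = 4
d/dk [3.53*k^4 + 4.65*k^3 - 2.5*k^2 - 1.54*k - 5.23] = 14.12*k^3 + 13.95*k^2 - 5.0*k - 1.54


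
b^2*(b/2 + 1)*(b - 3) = b^4/2 - b^3/2 - 3*b^2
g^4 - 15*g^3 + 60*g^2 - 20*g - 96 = (g - 8)*(g - 6)*(g - 2)*(g + 1)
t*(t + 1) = t^2 + t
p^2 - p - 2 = (p - 2)*(p + 1)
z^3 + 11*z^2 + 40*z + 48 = (z + 3)*(z + 4)^2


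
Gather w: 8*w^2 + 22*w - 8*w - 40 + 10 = 8*w^2 + 14*w - 30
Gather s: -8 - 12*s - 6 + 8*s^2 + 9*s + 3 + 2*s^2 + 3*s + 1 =10*s^2 - 10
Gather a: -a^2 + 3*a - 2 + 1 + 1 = -a^2 + 3*a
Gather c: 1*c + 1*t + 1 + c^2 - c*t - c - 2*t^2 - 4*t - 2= c^2 - c*t - 2*t^2 - 3*t - 1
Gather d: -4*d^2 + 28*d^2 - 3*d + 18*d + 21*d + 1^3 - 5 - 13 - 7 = 24*d^2 + 36*d - 24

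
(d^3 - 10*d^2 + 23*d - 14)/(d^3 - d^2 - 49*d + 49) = (d - 2)/(d + 7)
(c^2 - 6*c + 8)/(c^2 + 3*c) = (c^2 - 6*c + 8)/(c*(c + 3))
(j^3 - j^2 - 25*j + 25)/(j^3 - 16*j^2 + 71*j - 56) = (j^2 - 25)/(j^2 - 15*j + 56)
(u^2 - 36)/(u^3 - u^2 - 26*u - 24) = (u + 6)/(u^2 + 5*u + 4)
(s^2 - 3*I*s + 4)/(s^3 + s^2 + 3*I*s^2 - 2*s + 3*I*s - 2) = (s - 4*I)/(s^2 + s*(1 + 2*I) + 2*I)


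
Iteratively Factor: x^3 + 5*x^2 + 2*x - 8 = (x - 1)*(x^2 + 6*x + 8) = (x - 1)*(x + 2)*(x + 4)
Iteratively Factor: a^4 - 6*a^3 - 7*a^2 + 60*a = (a + 3)*(a^3 - 9*a^2 + 20*a) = a*(a + 3)*(a^2 - 9*a + 20) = a*(a - 5)*(a + 3)*(a - 4)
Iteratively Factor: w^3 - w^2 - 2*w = (w)*(w^2 - w - 2) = w*(w + 1)*(w - 2)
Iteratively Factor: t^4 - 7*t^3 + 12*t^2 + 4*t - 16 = (t + 1)*(t^3 - 8*t^2 + 20*t - 16) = (t - 2)*(t + 1)*(t^2 - 6*t + 8) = (t - 4)*(t - 2)*(t + 1)*(t - 2)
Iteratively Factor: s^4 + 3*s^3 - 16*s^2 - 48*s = (s + 3)*(s^3 - 16*s) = (s - 4)*(s + 3)*(s^2 + 4*s) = s*(s - 4)*(s + 3)*(s + 4)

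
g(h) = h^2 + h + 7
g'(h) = 2*h + 1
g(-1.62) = 8.00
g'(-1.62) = -2.24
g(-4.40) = 21.96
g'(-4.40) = -7.80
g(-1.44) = 7.63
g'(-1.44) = -1.88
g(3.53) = 22.99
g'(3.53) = 8.06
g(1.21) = 9.67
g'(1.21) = 3.42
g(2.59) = 16.30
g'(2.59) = 6.18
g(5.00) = 37.00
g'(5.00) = 11.00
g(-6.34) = 40.86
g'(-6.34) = -11.68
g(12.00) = 163.00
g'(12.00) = 25.00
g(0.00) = 7.00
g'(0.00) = 1.00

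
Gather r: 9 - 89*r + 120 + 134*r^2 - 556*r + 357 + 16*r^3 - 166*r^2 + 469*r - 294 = 16*r^3 - 32*r^2 - 176*r + 192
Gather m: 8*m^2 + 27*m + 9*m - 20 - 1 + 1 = 8*m^2 + 36*m - 20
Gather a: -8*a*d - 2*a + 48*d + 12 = a*(-8*d - 2) + 48*d + 12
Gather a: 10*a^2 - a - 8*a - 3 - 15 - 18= 10*a^2 - 9*a - 36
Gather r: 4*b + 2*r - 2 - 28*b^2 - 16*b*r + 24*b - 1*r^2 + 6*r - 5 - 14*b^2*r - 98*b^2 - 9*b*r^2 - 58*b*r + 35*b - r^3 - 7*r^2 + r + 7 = -126*b^2 + 63*b - r^3 + r^2*(-9*b - 8) + r*(-14*b^2 - 74*b + 9)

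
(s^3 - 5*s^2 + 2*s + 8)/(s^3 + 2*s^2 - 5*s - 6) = (s - 4)/(s + 3)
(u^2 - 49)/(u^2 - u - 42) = (u + 7)/(u + 6)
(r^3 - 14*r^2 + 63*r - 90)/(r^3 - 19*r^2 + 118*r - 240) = (r - 3)/(r - 8)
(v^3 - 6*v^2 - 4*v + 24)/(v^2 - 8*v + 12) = v + 2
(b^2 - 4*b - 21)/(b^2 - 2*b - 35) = (b + 3)/(b + 5)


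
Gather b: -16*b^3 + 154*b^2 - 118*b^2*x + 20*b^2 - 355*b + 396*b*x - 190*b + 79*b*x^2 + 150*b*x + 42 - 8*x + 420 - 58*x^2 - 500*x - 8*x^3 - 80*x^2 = -16*b^3 + b^2*(174 - 118*x) + b*(79*x^2 + 546*x - 545) - 8*x^3 - 138*x^2 - 508*x + 462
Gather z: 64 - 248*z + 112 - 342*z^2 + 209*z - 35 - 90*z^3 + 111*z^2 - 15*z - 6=-90*z^3 - 231*z^2 - 54*z + 135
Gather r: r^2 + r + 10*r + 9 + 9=r^2 + 11*r + 18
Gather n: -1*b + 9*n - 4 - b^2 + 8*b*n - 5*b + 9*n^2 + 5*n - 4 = -b^2 - 6*b + 9*n^2 + n*(8*b + 14) - 8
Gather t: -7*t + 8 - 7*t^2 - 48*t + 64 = -7*t^2 - 55*t + 72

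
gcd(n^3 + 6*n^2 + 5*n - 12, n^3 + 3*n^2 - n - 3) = n^2 + 2*n - 3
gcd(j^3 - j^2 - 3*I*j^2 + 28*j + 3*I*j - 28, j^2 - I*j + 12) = 1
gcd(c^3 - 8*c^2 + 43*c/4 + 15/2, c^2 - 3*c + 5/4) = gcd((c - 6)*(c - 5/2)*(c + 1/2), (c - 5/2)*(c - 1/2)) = c - 5/2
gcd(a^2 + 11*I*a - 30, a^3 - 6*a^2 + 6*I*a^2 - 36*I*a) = a + 6*I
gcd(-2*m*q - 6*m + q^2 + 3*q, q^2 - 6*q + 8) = 1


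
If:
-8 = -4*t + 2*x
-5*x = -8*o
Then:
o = 5*x/8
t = x/2 + 2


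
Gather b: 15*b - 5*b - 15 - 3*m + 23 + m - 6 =10*b - 2*m + 2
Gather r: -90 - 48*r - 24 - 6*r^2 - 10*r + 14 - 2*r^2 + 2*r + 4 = -8*r^2 - 56*r - 96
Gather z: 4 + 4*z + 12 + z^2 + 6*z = z^2 + 10*z + 16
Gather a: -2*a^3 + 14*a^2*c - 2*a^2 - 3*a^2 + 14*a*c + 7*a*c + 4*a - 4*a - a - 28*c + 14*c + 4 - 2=-2*a^3 + a^2*(14*c - 5) + a*(21*c - 1) - 14*c + 2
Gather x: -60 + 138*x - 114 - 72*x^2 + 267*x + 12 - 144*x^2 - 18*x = -216*x^2 + 387*x - 162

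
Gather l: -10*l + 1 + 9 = 10 - 10*l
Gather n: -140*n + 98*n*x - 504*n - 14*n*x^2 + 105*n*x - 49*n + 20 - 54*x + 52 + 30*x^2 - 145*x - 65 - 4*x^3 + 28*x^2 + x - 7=n*(-14*x^2 + 203*x - 693) - 4*x^3 + 58*x^2 - 198*x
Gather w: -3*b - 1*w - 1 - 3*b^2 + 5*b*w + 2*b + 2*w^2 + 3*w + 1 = -3*b^2 - b + 2*w^2 + w*(5*b + 2)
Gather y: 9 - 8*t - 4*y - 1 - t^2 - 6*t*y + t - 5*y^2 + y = -t^2 - 7*t - 5*y^2 + y*(-6*t - 3) + 8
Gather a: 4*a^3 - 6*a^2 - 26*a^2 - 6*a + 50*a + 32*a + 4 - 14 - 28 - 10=4*a^3 - 32*a^2 + 76*a - 48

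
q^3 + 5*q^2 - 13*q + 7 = (q - 1)^2*(q + 7)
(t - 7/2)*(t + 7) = t^2 + 7*t/2 - 49/2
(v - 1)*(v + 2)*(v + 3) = v^3 + 4*v^2 + v - 6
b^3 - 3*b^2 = b^2*(b - 3)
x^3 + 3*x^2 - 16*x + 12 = (x - 2)*(x - 1)*(x + 6)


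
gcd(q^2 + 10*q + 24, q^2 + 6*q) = q + 6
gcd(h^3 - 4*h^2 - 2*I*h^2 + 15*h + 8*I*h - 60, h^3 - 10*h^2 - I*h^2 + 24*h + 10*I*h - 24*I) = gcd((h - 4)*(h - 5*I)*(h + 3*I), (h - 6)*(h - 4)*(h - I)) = h - 4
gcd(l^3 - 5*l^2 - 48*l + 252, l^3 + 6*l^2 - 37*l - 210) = l^2 + l - 42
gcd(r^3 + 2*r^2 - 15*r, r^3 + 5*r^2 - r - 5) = r + 5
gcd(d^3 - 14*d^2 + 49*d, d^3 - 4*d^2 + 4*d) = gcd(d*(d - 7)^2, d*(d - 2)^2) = d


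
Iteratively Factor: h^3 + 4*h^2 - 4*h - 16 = (h - 2)*(h^2 + 6*h + 8) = (h - 2)*(h + 2)*(h + 4)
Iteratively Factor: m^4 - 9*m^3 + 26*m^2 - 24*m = (m)*(m^3 - 9*m^2 + 26*m - 24) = m*(m - 2)*(m^2 - 7*m + 12) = m*(m - 4)*(m - 2)*(m - 3)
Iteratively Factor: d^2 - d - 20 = (d + 4)*(d - 5)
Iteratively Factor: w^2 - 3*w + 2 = (w - 2)*(w - 1)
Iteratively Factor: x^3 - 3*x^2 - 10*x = (x + 2)*(x^2 - 5*x) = x*(x + 2)*(x - 5)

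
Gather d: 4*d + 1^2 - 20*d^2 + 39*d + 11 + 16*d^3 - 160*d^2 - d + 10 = 16*d^3 - 180*d^2 + 42*d + 22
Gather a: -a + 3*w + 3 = -a + 3*w + 3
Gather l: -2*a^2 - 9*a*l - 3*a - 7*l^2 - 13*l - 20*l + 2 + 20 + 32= -2*a^2 - 3*a - 7*l^2 + l*(-9*a - 33) + 54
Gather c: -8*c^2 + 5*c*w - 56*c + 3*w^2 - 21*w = -8*c^2 + c*(5*w - 56) + 3*w^2 - 21*w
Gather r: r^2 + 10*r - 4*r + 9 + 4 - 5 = r^2 + 6*r + 8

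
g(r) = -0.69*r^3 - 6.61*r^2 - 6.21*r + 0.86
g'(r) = -2.07*r^2 - 13.22*r - 6.21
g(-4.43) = -41.36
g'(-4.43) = 11.73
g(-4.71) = -44.43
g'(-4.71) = 10.14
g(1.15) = -16.07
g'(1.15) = -24.15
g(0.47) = -3.59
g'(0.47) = -12.88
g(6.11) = -441.24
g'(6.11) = -164.26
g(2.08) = -46.86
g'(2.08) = -42.66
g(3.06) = -99.81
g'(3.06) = -66.05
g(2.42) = -62.66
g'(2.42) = -50.33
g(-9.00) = 24.35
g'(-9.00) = -54.90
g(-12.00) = 315.86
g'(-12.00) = -145.65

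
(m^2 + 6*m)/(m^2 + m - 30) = m/(m - 5)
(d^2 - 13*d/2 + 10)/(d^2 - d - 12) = (d - 5/2)/(d + 3)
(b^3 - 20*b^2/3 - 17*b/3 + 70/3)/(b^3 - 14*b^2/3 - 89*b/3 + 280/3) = (3*b^2 + b - 10)/(3*b^2 + 7*b - 40)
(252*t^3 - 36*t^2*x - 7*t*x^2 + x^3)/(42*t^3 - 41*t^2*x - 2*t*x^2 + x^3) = (-6*t + x)/(-t + x)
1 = 1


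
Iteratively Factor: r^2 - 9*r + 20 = (r - 5)*(r - 4)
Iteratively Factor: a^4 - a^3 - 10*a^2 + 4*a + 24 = (a - 3)*(a^3 + 2*a^2 - 4*a - 8) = (a - 3)*(a + 2)*(a^2 - 4) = (a - 3)*(a + 2)^2*(a - 2)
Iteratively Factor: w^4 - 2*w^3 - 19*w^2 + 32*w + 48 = (w - 3)*(w^3 + w^2 - 16*w - 16) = (w - 3)*(w + 4)*(w^2 - 3*w - 4) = (w - 4)*(w - 3)*(w + 4)*(w + 1)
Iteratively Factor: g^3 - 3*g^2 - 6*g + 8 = (g - 4)*(g^2 + g - 2) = (g - 4)*(g - 1)*(g + 2)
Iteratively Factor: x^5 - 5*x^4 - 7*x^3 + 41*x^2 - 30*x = (x + 3)*(x^4 - 8*x^3 + 17*x^2 - 10*x) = x*(x + 3)*(x^3 - 8*x^2 + 17*x - 10) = x*(x - 2)*(x + 3)*(x^2 - 6*x + 5) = x*(x - 5)*(x - 2)*(x + 3)*(x - 1)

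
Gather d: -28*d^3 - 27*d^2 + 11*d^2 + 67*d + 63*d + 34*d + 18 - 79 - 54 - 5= -28*d^3 - 16*d^2 + 164*d - 120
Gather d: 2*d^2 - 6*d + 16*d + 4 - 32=2*d^2 + 10*d - 28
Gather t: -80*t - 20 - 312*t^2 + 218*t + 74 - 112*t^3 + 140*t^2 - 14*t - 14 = -112*t^3 - 172*t^2 + 124*t + 40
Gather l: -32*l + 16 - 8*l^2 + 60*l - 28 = -8*l^2 + 28*l - 12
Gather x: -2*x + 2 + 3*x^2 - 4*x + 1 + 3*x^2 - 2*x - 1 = 6*x^2 - 8*x + 2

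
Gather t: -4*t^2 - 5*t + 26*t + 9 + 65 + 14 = -4*t^2 + 21*t + 88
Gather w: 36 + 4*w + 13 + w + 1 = 5*w + 50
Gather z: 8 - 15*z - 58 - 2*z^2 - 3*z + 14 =-2*z^2 - 18*z - 36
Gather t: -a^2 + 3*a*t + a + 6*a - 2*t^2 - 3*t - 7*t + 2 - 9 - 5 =-a^2 + 7*a - 2*t^2 + t*(3*a - 10) - 12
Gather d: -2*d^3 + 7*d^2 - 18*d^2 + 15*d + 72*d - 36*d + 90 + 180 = -2*d^3 - 11*d^2 + 51*d + 270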